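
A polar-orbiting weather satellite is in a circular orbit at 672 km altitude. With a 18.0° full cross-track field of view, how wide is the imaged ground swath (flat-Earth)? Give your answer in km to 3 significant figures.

213 km

Half-angle = 18.0°/2 = 9°.
Swath width ≈ 2h·tan(θ/2) = 2 × 672 × tan(9°) = 212.9 km.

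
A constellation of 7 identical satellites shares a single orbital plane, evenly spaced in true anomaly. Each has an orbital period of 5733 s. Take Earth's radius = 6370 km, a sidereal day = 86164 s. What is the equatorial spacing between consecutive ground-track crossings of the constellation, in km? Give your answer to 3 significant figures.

380 km

Single-satellite node shift = (5733.0/86164) × 360° = 23.95°.
With 7 satellites evenly phased, successive equator crossings are 23.95/7 = 3.422° apart.
That is 3.422 × 111.2 = 380 km at the equator.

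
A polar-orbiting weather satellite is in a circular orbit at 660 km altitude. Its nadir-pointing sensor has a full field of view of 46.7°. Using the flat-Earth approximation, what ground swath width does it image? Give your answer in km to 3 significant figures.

570 km

Half-angle = 46.7°/2 = 23.35°.
Swath width ≈ 2h·tan(θ/2) = 2 × 660 × tan(23.35°) = 569.8 km.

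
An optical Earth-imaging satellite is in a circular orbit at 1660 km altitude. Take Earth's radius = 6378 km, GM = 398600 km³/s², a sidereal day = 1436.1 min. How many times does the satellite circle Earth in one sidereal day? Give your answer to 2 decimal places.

Semi-major axis a = 6378 + 1660 = 8038 km. Period T = 2π√(a³/μ) = 2π√(8038³/398600) = 7171.9 s = 119.53 min.
Orbits per sidereal day = 86166 / 7171.9 = 12.014.

12.01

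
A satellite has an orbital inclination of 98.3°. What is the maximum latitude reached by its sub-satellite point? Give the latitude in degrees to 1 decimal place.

81.7°

Retrograde orbit: the ground track reaches ±(180° − i) = ±(180 − 98.3) = ±81.7°.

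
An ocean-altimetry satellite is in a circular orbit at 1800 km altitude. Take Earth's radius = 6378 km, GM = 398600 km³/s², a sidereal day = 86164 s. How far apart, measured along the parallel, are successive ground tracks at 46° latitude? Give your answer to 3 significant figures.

2380 km

Semi-major axis a = 6378 + 1800 = 8178 km. Period T = 2π√(a³/μ) = 2π√(8178³/398600) = 7360.1 s = 122.67 min.
Node shift per orbit = (7360.1/86164) × 360° = 30.75°.
Equatorial spacing = 30.75 × 111.3 km/° = 3423 km.
At 46° latitude, spacing = 3423 × cos(46°) = 2378 km.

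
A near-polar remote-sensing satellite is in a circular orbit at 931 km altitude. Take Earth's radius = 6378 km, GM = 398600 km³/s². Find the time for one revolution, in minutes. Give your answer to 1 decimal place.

Semi-major axis a = 6378 + 931 = 7309 km. Period T = 2π√(a³/μ) = 2π√(7309³/398600) = 6218.7 s = 103.64 min.

103.6 min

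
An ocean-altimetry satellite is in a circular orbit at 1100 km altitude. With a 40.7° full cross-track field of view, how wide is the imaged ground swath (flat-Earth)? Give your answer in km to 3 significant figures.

816 km

Half-angle = 40.7°/2 = 20.35°.
Swath width ≈ 2h·tan(θ/2) = 2 × 1100 × tan(20.35°) = 816.0 km.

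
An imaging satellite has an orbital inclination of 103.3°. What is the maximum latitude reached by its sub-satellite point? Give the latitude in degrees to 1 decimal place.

76.7°

Retrograde orbit: the ground track reaches ±(180° − i) = ±(180 − 103.3) = ±76.7°.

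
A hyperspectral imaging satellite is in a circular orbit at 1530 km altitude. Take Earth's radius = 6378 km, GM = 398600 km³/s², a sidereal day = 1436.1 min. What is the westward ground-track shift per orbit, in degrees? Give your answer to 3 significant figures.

29.2°

Semi-major axis a = 6378 + 1530 = 7908 km. Period T = 2π√(a³/μ) = 2π√(7908³/398600) = 6998.6 s = 116.64 min.
During one orbit Earth rotates (6998.6 / 86166) × 360° = 29.24°.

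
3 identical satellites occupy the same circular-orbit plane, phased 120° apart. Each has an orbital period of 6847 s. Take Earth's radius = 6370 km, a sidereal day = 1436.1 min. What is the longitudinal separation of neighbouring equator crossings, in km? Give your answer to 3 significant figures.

1060 km

Single-satellite node shift = (6847.0/86166) × 360° = 28.61°.
With 3 satellites evenly phased, successive equator crossings are 28.61/3 = 9.536° apart.
That is 9.536 × 111.2 = 1060 km at the equator.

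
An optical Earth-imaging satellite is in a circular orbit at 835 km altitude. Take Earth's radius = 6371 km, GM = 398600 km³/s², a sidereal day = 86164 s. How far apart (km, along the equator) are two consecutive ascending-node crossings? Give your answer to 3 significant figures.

Semi-major axis a = 6371 + 835 = 7206 km. Period T = 2π√(a³/μ) = 2π√(7206³/398600) = 6087.7 s = 101.46 min.
During one orbit Earth rotates (6087.7 / 86164) × 360° = 25.43°.
At the equator that is 25.43° × (2π·6371/360) km/° = 25.43 × 111.2 = 2828 km.

2830 km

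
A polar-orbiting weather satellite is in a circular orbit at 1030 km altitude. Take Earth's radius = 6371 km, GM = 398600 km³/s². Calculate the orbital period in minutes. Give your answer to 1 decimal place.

105.6 min

Semi-major axis a = 6371 + 1030 = 7401 km. Period T = 2π√(a³/μ) = 2π√(7401³/398600) = 6336.5 s = 105.61 min.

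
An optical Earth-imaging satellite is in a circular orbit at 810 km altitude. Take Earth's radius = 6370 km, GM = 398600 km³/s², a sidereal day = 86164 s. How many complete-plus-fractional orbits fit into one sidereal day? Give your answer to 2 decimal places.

14.23

Semi-major axis a = 6370 + 810 = 7180 km. Period T = 2π√(a³/μ) = 2π√(7180³/398600) = 6054.8 s = 100.91 min.
Orbits per sidereal day = 86164 / 6054.8 = 14.231.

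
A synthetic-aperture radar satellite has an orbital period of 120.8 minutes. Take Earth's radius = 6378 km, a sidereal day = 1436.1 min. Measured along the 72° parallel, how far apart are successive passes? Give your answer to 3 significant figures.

T = 120.8 min = 7248.0 s.
Node shift per orbit = (7248.0/86166) × 360° = 30.28°.
Equatorial spacing = 30.28 × 111.3 km/° = 3371 km.
At 72° latitude, spacing = 3371 × cos(72°) = 1042 km.

1040 km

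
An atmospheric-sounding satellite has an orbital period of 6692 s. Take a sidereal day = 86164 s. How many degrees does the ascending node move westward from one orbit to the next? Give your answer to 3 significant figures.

During one orbit Earth rotates (6692.0 / 86164) × 360° = 27.96°.

28.0°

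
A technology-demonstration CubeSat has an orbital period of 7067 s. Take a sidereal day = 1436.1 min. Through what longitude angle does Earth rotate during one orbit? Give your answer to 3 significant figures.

29.5°

During one orbit Earth rotates (7067.0 / 86166) × 360° = 29.53°.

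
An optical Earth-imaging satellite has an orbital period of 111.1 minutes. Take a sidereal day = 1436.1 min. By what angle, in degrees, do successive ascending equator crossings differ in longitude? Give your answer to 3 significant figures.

T = 111.1 min = 6666.0 s.
During one orbit Earth rotates (6666.0 / 86166) × 360° = 27.85°.

27.9°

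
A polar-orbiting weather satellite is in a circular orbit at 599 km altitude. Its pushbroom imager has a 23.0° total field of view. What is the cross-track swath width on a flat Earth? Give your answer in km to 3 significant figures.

244 km

Half-angle = 23.0°/2 = 11.5°.
Swath width ≈ 2h·tan(θ/2) = 2 × 599 × tan(11.5°) = 243.7 km.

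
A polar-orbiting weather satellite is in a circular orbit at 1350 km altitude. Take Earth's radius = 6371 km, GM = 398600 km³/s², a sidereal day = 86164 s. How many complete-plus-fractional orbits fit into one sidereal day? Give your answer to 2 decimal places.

12.76

Semi-major axis a = 6371 + 1350 = 7721 km. Period T = 2π√(a³/μ) = 2π√(7721³/398600) = 6751.8 s = 112.53 min.
Orbits per sidereal day = 86164 / 6751.8 = 12.762.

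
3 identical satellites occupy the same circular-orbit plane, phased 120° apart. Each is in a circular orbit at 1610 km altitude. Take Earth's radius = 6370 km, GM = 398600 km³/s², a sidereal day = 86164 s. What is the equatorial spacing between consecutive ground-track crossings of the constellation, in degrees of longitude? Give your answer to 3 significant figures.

Semi-major axis a = 6370 + 1610 = 7980 km. Period T = 2π√(a³/μ) = 2π√(7980³/398600) = 7094.4 s = 118.24 min.
Single-satellite node shift = (7094.4/86164) × 360° = 29.64°.
With 3 satellites evenly phased, successive equator crossings are 29.64/3 = 9.880° apart.

9.88°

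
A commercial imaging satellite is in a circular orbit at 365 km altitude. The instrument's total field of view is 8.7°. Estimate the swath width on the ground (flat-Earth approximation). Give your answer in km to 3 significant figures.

55.5 km

Half-angle = 8.7°/2 = 4.35°.
Swath width ≈ 2h·tan(θ/2) = 2 × 365 × tan(4.35°) = 55.5 km.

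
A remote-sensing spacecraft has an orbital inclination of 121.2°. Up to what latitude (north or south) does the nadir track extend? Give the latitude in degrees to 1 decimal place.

58.8°

Retrograde orbit: the ground track reaches ±(180° − i) = ±(180 − 121.2) = ±58.8°.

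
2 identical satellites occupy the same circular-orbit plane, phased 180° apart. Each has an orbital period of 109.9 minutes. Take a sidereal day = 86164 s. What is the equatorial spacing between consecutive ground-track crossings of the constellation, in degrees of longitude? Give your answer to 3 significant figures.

13.8°

T = 109.9 min = 6594.0 s.
Single-satellite node shift = (6594.0/86164) × 360° = 27.55°.
With 2 satellites evenly phased, successive equator crossings are 27.55/2 = 13.775° apart.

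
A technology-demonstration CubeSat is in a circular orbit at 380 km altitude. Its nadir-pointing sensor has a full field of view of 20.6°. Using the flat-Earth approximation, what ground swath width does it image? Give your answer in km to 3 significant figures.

Half-angle = 20.6°/2 = 10.3°.
Swath width ≈ 2h·tan(θ/2) = 2 × 380 × tan(10.3°) = 138.1 km.

138 km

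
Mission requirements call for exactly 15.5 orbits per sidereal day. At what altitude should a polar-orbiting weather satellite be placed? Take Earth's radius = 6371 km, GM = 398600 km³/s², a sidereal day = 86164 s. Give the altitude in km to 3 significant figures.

Required period T = 86164 / 15.5 = 5559.0 s.
From T = 2π√(a³/μ): a = (μ T²/4π²)^(1/3) = (398600 × 5559.0² / 4π²)^(1/3) = 6782 km.
Altitude h = a − R = 6782 − 6371 = 411 km.

411 km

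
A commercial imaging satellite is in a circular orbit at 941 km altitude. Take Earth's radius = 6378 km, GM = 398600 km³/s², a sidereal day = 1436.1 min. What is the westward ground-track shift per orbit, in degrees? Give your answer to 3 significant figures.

Semi-major axis a = 6378 + 941 = 7319 km. Period T = 2π√(a³/μ) = 2π√(7319³/398600) = 6231.4 s = 103.86 min.
During one orbit Earth rotates (6231.4 / 86166) × 360° = 26.03°.

26.0°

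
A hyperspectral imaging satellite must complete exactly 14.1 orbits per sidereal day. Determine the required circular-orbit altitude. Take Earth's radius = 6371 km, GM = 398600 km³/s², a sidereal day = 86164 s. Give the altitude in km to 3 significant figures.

Required period T = 86164 / 14.1 = 6110.9 s.
From T = 2π√(a³/μ): a = (μ T²/4π²)^(1/3) = (398600 × 6110.9² / 4π²)^(1/3) = 7224 km.
Altitude h = a − R = 7224 − 6371 = 853 km.

853 km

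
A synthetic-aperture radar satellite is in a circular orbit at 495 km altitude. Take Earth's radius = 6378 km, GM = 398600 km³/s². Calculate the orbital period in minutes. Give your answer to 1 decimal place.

Semi-major axis a = 6378 + 495 = 6873 km. Period T = 2π√(a³/μ) = 2π√(6873³/398600) = 5670.6 s = 94.51 min.

94.5 min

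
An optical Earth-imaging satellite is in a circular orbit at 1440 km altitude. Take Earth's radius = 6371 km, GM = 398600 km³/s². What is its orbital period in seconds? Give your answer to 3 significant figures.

Semi-major axis a = 6371 + 1440 = 7811 km. Period T = 2π√(a³/μ) = 2π√(7811³/398600) = 6870.2 s = 114.50 min.

6870 seconds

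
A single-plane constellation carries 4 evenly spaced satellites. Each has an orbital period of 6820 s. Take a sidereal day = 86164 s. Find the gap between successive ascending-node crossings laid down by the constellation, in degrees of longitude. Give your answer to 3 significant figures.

Single-satellite node shift = (6820.0/86164) × 360° = 28.49°.
With 4 satellites evenly phased, successive equator crossings are 28.49/4 = 7.124° apart.

7.12°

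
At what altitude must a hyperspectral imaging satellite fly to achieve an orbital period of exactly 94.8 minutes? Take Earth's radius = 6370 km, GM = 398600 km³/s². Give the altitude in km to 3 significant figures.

517 km

T = 94.8 min = 5688.0 s.
From T = 2π√(a³/μ): a = (μ T²/4π²)^(1/3) = (398600 × 5688.0² / 4π²)^(1/3) = 6887 km.
Altitude h = a − R = 6887 − 6370 = 517 km.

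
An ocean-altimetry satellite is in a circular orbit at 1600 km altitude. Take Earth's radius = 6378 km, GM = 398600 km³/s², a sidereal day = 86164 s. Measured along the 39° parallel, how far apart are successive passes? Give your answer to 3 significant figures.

2560 km

Semi-major axis a = 6378 + 1600 = 7978 km. Period T = 2π√(a³/μ) = 2π√(7978³/398600) = 7091.7 s = 118.20 min.
Node shift per orbit = (7091.7/86164) × 360° = 29.63°.
Equatorial spacing = 29.63 × 111.3 km/° = 3298 km.
At 39° latitude, spacing = 3298 × cos(39°) = 2563 km.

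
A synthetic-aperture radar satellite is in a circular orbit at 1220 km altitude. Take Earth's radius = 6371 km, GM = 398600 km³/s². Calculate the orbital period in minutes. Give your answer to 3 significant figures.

110 min

Semi-major axis a = 6371 + 1220 = 7591 km. Period T = 2π√(a³/μ) = 2π√(7591³/398600) = 6582.0 s = 109.70 min.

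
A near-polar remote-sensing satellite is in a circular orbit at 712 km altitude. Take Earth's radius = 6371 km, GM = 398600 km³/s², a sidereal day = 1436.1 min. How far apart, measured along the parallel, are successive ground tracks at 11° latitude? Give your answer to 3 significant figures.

2710 km

Semi-major axis a = 6371 + 712 = 7083 km. Period T = 2π√(a³/μ) = 2π√(7083³/398600) = 5932.5 s = 98.87 min.
Node shift per orbit = (5932.5/86166) × 360° = 24.79°.
Equatorial spacing = 24.79 × 111.2 km/° = 2756 km.
At 11° latitude, spacing = 2756 × cos(11°) = 2705 km.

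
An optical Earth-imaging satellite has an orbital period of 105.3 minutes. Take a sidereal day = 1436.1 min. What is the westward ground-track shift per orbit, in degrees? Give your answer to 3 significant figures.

T = 105.3 min = 6318.0 s.
During one orbit Earth rotates (6318.0 / 86166) × 360° = 26.40°.

26.4°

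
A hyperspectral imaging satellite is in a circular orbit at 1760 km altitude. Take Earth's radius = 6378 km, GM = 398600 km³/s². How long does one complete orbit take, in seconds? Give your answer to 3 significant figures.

Semi-major axis a = 6378 + 1760 = 8138 km. Period T = 2π√(a³/μ) = 2π√(8138³/398600) = 7306.1 s = 121.77 min.

7310 seconds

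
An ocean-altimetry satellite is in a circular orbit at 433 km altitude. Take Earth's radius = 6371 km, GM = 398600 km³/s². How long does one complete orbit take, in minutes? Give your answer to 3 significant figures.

93.1 min

Semi-major axis a = 6371 + 433 = 6804 km. Period T = 2π√(a³/μ) = 2π√(6804³/398600) = 5585.4 s = 93.09 min.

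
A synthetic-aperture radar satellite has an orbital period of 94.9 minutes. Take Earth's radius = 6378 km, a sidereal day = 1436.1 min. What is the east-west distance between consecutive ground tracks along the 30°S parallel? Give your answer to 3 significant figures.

2290 km

T = 94.9 min = 5694.0 s.
Node shift per orbit = (5694.0/86166) × 360° = 23.79°.
Equatorial spacing = 23.79 × 111.3 km/° = 2648 km.
At 30° latitude, spacing = 2648 × cos(30°) = 2293 km.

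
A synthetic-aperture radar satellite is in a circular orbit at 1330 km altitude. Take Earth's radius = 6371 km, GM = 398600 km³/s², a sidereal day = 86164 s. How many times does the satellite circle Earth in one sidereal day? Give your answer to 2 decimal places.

12.81

Semi-major axis a = 6371 + 1330 = 7701 km. Period T = 2π√(a³/μ) = 2π√(7701³/398600) = 6725.6 s = 112.09 min.
Orbits per sidereal day = 86164 / 6725.6 = 12.811.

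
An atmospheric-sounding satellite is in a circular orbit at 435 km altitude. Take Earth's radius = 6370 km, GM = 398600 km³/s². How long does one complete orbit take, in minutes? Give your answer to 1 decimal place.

Semi-major axis a = 6370 + 435 = 6805 km. Period T = 2π√(a³/μ) = 2π√(6805³/398600) = 5586.7 s = 93.11 min.

93.1 min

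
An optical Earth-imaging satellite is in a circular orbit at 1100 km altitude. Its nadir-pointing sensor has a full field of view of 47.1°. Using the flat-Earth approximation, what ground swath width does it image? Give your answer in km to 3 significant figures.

Half-angle = 47.1°/2 = 23.55°.
Swath width ≈ 2h·tan(θ/2) = 2 × 1100 × tan(23.55°) = 958.9 km.

959 km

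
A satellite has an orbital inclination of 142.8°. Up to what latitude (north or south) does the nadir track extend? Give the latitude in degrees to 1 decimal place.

37.2°

Retrograde orbit: the ground track reaches ±(180° − i) = ±(180 − 142.8) = ±37.2°.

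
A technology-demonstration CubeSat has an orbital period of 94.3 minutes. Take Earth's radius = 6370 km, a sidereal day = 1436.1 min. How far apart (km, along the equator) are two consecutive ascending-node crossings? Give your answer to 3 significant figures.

T = 94.3 min = 5658.0 s.
During one orbit Earth rotates (5658.0 / 86166) × 360° = 23.64°.
At the equator that is 23.64° × (2π·6370/360) km/° = 23.64 × 111.2 = 2628 km.

2630 km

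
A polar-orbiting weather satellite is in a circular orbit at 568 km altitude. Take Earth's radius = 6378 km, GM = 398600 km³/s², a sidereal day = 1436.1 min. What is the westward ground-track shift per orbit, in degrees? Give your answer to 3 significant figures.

Semi-major axis a = 6378 + 568 = 6946 km. Period T = 2π√(a³/μ) = 2π√(6946³/398600) = 5761.2 s = 96.02 min.
During one orbit Earth rotates (5761.2 / 86166) × 360° = 24.07°.

24.1°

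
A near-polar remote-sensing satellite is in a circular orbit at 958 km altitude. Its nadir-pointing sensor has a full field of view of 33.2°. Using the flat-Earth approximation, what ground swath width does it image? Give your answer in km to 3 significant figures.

571 km

Half-angle = 33.2°/2 = 16.6°.
Swath width ≈ 2h·tan(θ/2) = 2 × 958 × tan(16.6°) = 571.2 km.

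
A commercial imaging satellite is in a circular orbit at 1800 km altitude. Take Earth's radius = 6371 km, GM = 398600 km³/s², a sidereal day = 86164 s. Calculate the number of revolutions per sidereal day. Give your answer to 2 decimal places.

11.72

Semi-major axis a = 6371 + 1800 = 8171 km. Period T = 2π√(a³/μ) = 2π√(8171³/398600) = 7350.6 s = 122.51 min.
Orbits per sidereal day = 86164 / 7350.6 = 11.722.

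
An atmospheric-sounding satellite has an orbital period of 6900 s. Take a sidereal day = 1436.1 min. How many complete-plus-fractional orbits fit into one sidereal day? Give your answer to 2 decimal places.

Orbits per sidereal day = 86166 / 6900.0 = 12.488.

12.49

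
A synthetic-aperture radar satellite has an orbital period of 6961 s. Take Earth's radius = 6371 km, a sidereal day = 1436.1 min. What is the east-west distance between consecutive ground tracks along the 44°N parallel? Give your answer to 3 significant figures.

2330 km

Node shift per orbit = (6961.0/86166) × 360° = 29.08°.
Equatorial spacing = 29.08 × 111.2 km/° = 3234 km.
At 44° latitude, spacing = 3234 × cos(44°) = 2326 km.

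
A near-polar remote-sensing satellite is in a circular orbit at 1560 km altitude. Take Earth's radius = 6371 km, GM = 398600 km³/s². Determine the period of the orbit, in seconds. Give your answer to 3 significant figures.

Semi-major axis a = 6371 + 1560 = 7931 km. Period T = 2π√(a³/μ) = 2π√(7931³/398600) = 7029.2 s = 117.15 min.

7030 seconds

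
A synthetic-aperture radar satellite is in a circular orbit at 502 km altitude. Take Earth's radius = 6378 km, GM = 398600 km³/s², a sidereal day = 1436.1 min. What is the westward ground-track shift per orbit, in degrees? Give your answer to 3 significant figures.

Semi-major axis a = 6378 + 502 = 6880 km. Period T = 2π√(a³/μ) = 2π√(6880³/398600) = 5679.3 s = 94.65 min.
During one orbit Earth rotates (5679.3 / 86166) × 360° = 23.73°.

23.7°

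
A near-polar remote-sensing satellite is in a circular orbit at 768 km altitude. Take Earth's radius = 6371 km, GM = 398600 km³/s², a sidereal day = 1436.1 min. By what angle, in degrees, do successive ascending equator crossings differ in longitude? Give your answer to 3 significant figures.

Semi-major axis a = 6371 + 768 = 7139 km. Period T = 2π√(a³/μ) = 2π√(7139³/398600) = 6003.0 s = 100.05 min.
During one orbit Earth rotates (6003.0 / 86166) × 360° = 25.08°.

25.1°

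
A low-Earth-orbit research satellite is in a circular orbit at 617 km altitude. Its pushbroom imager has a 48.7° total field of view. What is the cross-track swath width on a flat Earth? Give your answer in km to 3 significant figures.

558 km

Half-angle = 48.7°/2 = 24.35°.
Swath width ≈ 2h·tan(θ/2) = 2 × 617 × tan(24.35°) = 558.5 km.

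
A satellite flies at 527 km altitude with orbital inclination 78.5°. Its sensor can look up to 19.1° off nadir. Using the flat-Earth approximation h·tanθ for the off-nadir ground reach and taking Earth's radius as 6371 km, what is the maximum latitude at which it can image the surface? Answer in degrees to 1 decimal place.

80.1°

For a prograde orbit the ground track reaches latitude ±i = ±78.5°.
Sensor half-swath on the ground ≈ 527·tan(19.1°) = 182 km = 1.64° of latitude.
Maximum observable latitude ≈ 78.5 + 1.64 = 80.1°.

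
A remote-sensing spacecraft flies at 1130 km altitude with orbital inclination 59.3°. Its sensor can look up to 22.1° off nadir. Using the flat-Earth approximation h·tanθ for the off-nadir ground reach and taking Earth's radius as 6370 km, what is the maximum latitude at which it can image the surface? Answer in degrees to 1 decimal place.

For a prograde orbit the ground track reaches latitude ±i = ±59.3°.
Sensor half-swath on the ground ≈ 1130·tan(22.1°) = 459 km = 4.13° of latitude.
Maximum observable latitude ≈ 59.3 + 4.13 = 63.4°.

63.4°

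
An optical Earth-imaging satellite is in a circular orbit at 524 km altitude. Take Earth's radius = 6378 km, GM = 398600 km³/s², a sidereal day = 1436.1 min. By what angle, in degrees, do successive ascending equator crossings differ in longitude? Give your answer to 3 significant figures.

23.8°

Semi-major axis a = 6378 + 524 = 6902 km. Period T = 2π√(a³/μ) = 2π√(6902³/398600) = 5706.6 s = 95.11 min.
During one orbit Earth rotates (5706.6 / 86166) × 360° = 23.84°.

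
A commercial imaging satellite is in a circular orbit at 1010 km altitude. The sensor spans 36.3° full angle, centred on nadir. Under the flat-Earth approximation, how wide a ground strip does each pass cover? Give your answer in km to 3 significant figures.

662 km

Half-angle = 36.3°/2 = 18.15°.
Swath width ≈ 2h·tan(θ/2) = 2 × 1010 × tan(18.15°) = 662.2 km.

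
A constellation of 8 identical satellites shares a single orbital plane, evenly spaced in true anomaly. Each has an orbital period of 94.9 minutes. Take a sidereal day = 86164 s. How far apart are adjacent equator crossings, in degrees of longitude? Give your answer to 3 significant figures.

2.97°

T = 94.9 min = 5694.0 s.
Single-satellite node shift = (5694.0/86164) × 360° = 23.79°.
With 8 satellites evenly phased, successive equator crossings are 23.79/8 = 2.974° apart.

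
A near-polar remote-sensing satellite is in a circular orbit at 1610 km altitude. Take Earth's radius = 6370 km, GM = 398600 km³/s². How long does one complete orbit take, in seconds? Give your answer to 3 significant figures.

7090 seconds

Semi-major axis a = 6370 + 1610 = 7980 km. Period T = 2π√(a³/μ) = 2π√(7980³/398600) = 7094.4 s = 118.24 min.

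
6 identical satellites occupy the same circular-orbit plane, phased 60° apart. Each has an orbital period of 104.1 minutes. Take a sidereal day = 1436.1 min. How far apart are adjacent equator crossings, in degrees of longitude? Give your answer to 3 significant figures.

4.35°

T = 104.1 min = 6246.0 s.
Single-satellite node shift = (6246.0/86166) × 360° = 26.10°.
With 6 satellites evenly phased, successive equator crossings are 26.10/6 = 4.349° apart.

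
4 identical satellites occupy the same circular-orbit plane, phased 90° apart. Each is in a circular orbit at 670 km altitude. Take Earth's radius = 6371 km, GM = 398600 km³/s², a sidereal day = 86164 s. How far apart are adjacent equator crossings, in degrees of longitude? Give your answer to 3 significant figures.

6.14°

Semi-major axis a = 6371 + 670 = 7041 km. Period T = 2π√(a³/μ) = 2π√(7041³/398600) = 5879.8 s = 98.00 min.
Single-satellite node shift = (5879.8/86164) × 360° = 24.57°.
With 4 satellites evenly phased, successive equator crossings are 24.57/4 = 6.142° apart.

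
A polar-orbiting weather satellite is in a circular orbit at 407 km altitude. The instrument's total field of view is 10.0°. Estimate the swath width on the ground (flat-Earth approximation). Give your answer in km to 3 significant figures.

Half-angle = 10.0°/2 = 5°.
Swath width ≈ 2h·tan(θ/2) = 2 × 407 × tan(5°) = 71.2 km.

71.2 km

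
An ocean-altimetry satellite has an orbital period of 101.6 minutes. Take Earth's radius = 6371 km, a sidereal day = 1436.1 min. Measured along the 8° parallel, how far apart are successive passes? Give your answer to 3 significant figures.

2800 km

T = 101.6 min = 6096.0 s.
Node shift per orbit = (6096.0/86166) × 360° = 25.47°.
Equatorial spacing = 25.47 × 111.2 km/° = 2832 km.
At 8° latitude, spacing = 2832 × cos(8°) = 2804 km.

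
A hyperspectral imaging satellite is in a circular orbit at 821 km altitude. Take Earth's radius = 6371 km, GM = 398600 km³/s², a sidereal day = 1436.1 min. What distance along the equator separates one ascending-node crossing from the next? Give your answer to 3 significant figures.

2820 km

Semi-major axis a = 6371 + 821 = 7192 km. Period T = 2π√(a³/μ) = 2π√(7192³/398600) = 6070.0 s = 101.17 min.
During one orbit Earth rotates (6070.0 / 86166) × 360° = 25.36°.
At the equator that is 25.36° × (2π·6371/360) km/° = 25.36 × 111.2 = 2820 km.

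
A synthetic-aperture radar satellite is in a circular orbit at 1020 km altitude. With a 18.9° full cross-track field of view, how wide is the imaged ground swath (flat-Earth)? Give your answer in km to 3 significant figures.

340 km

Half-angle = 18.9°/2 = 9.45°.
Swath width ≈ 2h·tan(θ/2) = 2 × 1020 × tan(9.45°) = 339.5 km.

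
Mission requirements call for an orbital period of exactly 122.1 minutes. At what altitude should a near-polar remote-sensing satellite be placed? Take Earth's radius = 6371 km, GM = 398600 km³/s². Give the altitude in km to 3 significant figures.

T = 122.1 min = 7326.0 s.
From T = 2π√(a³/μ): a = (μ T²/4π²)^(1/3) = (398600 × 7326.0² / 4π²)^(1/3) = 8153 km.
Altitude h = a − R = 8153 − 6371 = 1782 km.

1780 km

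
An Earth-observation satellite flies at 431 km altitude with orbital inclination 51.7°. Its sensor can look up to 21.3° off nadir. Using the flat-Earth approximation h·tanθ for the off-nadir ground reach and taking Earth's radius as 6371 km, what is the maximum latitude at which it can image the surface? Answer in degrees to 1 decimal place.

53.2°

For a prograde orbit the ground track reaches latitude ±i = ±51.7°.
Sensor half-swath on the ground ≈ 431·tan(21.3°) = 168 km = 1.51° of latitude.
Maximum observable latitude ≈ 51.7 + 1.51 = 53.2°.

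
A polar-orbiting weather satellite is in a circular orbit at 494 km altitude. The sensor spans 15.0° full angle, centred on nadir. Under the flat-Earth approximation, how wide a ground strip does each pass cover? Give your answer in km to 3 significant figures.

130 km

Half-angle = 15.0°/2 = 7.5°.
Swath width ≈ 2h·tan(θ/2) = 2 × 494 × tan(7.5°) = 130.1 km.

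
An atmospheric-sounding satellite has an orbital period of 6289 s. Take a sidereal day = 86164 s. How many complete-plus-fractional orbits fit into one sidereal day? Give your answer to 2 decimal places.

13.70

Orbits per sidereal day = 86164 / 6289.0 = 13.701.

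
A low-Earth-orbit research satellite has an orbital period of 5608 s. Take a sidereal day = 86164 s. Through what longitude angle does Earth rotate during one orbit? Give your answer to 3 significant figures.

During one orbit Earth rotates (5608.0 / 86164) × 360° = 23.43°.

23.4°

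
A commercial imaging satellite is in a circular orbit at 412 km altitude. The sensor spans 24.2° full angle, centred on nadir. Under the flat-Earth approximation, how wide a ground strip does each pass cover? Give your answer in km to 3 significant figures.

Half-angle = 24.2°/2 = 12.1°.
Swath width ≈ 2h·tan(θ/2) = 2 × 412 × tan(12.1°) = 176.7 km.

177 km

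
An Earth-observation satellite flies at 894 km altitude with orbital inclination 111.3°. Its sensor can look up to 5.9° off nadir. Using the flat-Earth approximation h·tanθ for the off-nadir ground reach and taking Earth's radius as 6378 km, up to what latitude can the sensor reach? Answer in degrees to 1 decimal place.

69.5°

Retrograde orbit: the ground track reaches ±(180° − i) = ±(180 − 111.3) = ±68.7°.
Sensor half-swath on the ground ≈ 894·tan(5.9°) = 92 km = 0.83° of latitude.
Maximum observable latitude ≈ 68.7 + 0.83 = 69.5°.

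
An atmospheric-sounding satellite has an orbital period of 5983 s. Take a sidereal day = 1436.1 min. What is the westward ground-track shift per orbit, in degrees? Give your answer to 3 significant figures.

25.0°

During one orbit Earth rotates (5983.0 / 86166) × 360° = 25.00°.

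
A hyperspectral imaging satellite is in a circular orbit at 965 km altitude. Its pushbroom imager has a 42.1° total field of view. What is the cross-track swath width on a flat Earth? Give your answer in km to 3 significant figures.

743 km

Half-angle = 42.1°/2 = 21.05°.
Swath width ≈ 2h·tan(θ/2) = 2 × 965 × tan(21.05°) = 742.8 km.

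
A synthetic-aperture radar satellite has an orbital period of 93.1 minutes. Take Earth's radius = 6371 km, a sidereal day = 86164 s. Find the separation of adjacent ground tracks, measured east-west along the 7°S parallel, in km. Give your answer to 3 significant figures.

2580 km

T = 93.1 min = 5586.0 s.
Node shift per orbit = (5586.0/86164) × 360° = 23.34°.
Equatorial spacing = 23.34 × 111.2 km/° = 2595 km.
At 7° latitude, spacing = 2595 × cos(7°) = 2576 km.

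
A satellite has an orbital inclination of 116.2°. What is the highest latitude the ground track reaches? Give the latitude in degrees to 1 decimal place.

Retrograde orbit: the ground track reaches ±(180° − i) = ±(180 − 116.2) = ±63.8°.

63.8°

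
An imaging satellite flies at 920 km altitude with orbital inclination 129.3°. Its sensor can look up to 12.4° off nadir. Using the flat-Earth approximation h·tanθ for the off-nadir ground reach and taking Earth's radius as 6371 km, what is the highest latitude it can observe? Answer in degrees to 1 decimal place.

Retrograde orbit: the ground track reaches ±(180° − i) = ±(180 − 129.3) = ±50.7°.
Sensor half-swath on the ground ≈ 920·tan(12.4°) = 202 km = 1.82° of latitude.
Maximum observable latitude ≈ 50.7 + 1.82 = 52.5°.

52.5°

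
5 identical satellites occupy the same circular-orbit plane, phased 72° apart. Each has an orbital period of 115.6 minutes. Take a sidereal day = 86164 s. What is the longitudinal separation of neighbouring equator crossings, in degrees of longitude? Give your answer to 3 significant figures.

T = 115.6 min = 6936.0 s.
Single-satellite node shift = (6936.0/86164) × 360° = 28.98°.
With 5 satellites evenly phased, successive equator crossings are 28.98/5 = 5.796° apart.

5.80°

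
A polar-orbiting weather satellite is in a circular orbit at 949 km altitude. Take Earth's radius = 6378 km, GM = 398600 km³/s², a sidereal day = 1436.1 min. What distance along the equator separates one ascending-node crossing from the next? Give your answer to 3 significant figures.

Semi-major axis a = 6378 + 949 = 7327 km. Period T = 2π√(a³/μ) = 2π√(7327³/398600) = 6241.7 s = 104.03 min.
During one orbit Earth rotates (6241.7 / 86166) × 360° = 26.08°.
At the equator that is 26.08° × (2π·6378/360) km/° = 26.08 × 111.3 = 2903 km.

2900 km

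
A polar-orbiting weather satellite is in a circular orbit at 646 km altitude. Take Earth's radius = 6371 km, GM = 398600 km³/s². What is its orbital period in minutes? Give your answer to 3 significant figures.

97.5 min

Semi-major axis a = 6371 + 646 = 7017 km. Period T = 2π√(a³/μ) = 2π√(7017³/398600) = 5849.8 s = 97.50 min.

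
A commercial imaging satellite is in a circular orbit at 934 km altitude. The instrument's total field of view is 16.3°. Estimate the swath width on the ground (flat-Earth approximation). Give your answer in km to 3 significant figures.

268 km

Half-angle = 16.3°/2 = 8.15°.
Swath width ≈ 2h·tan(θ/2) = 2 × 934 × tan(8.15°) = 267.5 km.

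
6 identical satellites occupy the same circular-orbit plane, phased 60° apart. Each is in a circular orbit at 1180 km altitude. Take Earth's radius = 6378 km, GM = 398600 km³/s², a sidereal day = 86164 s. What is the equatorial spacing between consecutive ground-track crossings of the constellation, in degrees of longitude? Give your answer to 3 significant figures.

4.55°

Semi-major axis a = 6378 + 1180 = 7558 km. Period T = 2π√(a³/μ) = 2π√(7558³/398600) = 6539.2 s = 108.99 min.
Single-satellite node shift = (6539.2/86164) × 360° = 27.32°.
With 6 satellites evenly phased, successive equator crossings are 27.32/6 = 4.554° apart.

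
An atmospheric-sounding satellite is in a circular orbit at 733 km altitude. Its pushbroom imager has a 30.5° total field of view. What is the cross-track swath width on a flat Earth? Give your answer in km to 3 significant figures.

400 km

Half-angle = 30.5°/2 = 15.25°.
Swath width ≈ 2h·tan(θ/2) = 2 × 733 × tan(15.25°) = 399.7 km.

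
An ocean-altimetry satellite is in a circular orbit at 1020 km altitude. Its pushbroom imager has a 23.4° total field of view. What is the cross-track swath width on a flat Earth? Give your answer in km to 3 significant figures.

Half-angle = 23.4°/2 = 11.7°.
Swath width ≈ 2h·tan(θ/2) = 2 × 1020 × tan(11.7°) = 422.5 km.

422 km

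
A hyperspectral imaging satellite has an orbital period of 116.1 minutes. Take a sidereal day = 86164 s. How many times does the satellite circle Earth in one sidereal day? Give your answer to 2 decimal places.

12.37

T = 116.1 min = 6966.0 s.
Orbits per sidereal day = 86164 / 6966.0 = 12.369.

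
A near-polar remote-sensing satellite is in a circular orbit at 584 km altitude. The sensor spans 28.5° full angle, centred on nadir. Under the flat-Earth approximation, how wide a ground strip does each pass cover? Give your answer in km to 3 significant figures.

Half-angle = 28.5°/2 = 14.25°.
Swath width ≈ 2h·tan(θ/2) = 2 × 584 × tan(14.25°) = 296.6 km.

297 km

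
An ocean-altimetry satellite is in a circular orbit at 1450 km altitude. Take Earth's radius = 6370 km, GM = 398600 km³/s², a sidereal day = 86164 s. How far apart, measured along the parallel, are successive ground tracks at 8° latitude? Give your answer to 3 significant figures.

Semi-major axis a = 6370 + 1450 = 7820 km. Period T = 2π√(a³/μ) = 2π√(7820³/398600) = 6882.1 s = 114.70 min.
Node shift per orbit = (6882.1/86164) × 360° = 28.75°.
Equatorial spacing = 28.75 × 111.2 km/° = 3197 km.
At 8° latitude, spacing = 3197 × cos(8°) = 3166 km.

3170 km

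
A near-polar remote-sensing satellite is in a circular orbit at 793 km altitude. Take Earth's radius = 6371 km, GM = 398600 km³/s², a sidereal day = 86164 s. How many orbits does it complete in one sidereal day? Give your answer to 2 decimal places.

14.28

Semi-major axis a = 6371 + 793 = 7164 km. Period T = 2π√(a³/μ) = 2π√(7164³/398600) = 6034.5 s = 100.58 min.
Orbits per sidereal day = 86164 / 6034.5 = 14.278.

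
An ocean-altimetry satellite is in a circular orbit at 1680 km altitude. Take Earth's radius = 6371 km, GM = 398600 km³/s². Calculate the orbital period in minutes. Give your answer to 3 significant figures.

Semi-major axis a = 6371 + 1680 = 8051 km. Period T = 2π√(a³/μ) = 2π√(8051³/398600) = 7189.3 s = 119.82 min.

120 min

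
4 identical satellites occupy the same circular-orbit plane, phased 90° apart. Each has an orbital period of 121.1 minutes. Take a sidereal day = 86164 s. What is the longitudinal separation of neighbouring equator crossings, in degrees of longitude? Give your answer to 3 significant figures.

7.59°

T = 121.1 min = 7266.0 s.
Single-satellite node shift = (7266.0/86164) × 360° = 30.36°.
With 4 satellites evenly phased, successive equator crossings are 30.36/4 = 7.589° apart.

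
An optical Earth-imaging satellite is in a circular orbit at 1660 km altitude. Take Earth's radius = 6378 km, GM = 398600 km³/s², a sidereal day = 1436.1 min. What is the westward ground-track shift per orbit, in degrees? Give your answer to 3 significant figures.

Semi-major axis a = 6378 + 1660 = 8038 km. Period T = 2π√(a³/μ) = 2π√(8038³/398600) = 7171.9 s = 119.53 min.
During one orbit Earth rotates (7171.9 / 86166) × 360° = 29.96°.

30.0°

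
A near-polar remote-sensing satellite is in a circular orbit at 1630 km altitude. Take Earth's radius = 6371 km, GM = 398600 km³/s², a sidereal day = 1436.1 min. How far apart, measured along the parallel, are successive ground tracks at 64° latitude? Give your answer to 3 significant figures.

1450 km

Semi-major axis a = 6371 + 1630 = 8001 km. Period T = 2π√(a³/μ) = 2π√(8001³/398600) = 7122.4 s = 118.71 min.
Node shift per orbit = (7122.4/86166) × 360° = 29.76°.
Equatorial spacing = 29.76 × 111.2 km/° = 3309 km.
At 64° latitude, spacing = 3309 × cos(64°) = 1451 km.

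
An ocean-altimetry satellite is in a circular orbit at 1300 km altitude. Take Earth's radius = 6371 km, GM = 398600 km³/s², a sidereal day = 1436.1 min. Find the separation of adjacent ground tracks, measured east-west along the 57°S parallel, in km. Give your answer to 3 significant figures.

1690 km

Semi-major axis a = 6371 + 1300 = 7671 km. Period T = 2π√(a³/μ) = 2π√(7671³/398600) = 6686.4 s = 111.44 min.
Node shift per orbit = (6686.4/86166) × 360° = 27.94°.
Equatorial spacing = 27.94 × 111.2 km/° = 3106 km.
At 57° latitude, spacing = 3106 × cos(57°) = 1692 km.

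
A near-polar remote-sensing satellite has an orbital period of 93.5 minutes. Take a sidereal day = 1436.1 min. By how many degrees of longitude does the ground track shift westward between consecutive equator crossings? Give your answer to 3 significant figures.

T = 93.5 min = 5610.0 s.
During one orbit Earth rotates (5610.0 / 86166) × 360° = 23.44°.

23.4°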